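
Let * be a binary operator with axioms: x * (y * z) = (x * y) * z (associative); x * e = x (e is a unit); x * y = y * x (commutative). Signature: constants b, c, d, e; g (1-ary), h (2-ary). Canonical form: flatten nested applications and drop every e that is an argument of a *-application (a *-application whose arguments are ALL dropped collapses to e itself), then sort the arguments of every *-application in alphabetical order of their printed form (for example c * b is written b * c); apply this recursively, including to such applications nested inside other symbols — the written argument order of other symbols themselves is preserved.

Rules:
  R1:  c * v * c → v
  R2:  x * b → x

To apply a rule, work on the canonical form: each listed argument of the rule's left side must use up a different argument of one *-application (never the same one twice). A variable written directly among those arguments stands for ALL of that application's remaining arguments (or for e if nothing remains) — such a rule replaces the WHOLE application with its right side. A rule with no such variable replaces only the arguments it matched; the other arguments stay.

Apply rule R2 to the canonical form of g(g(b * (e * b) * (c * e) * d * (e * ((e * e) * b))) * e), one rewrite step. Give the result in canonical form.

Answer: g(g(b * b * c * d))

Derivation:
Canonical form:  g(g(b * b * b * c * d))
Match R2:  consume b;  x := b * b * c * d
Every leftover argument binds to the variable; the entire application is replaced.
Giving:  g(g(b * b * c * d))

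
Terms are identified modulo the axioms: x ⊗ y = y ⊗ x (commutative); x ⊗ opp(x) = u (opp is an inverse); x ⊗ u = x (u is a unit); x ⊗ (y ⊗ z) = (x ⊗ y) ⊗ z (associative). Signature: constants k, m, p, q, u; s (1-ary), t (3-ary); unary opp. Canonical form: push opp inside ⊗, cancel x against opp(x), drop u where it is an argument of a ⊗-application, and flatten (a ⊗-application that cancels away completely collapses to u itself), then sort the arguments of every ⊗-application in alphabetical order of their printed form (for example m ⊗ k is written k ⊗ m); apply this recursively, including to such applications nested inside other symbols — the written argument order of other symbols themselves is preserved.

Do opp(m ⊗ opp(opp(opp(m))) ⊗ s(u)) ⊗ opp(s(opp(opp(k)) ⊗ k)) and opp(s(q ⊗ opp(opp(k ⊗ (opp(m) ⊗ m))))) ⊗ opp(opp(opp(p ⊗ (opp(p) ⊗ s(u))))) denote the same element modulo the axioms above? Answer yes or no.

Answer: no — opp(s(k ⊗ k)) ⊗ opp(s(u)) vs opp(s(k ⊗ q)) ⊗ opp(s(u))

Derivation:
Left:  opp(m ⊗ opp(opp(opp(m))) ⊗ s(u)) ⊗ opp(s(opp(opp(k)) ⊗ k))
  Push opp inside:  distribute opp over ⊗ and collapse double opp
  Inverses cancel:  m cancels
  Combine occurrences:  opp(s(u)) ⊗ opp(s(k ⊗ k))
  Order the arguments:  opp(s(k ⊗ k)) ⊗ opp(s(u))
Right:  opp(s(q ⊗ opp(opp(k ⊗ (opp(m) ⊗ m))))) ⊗ opp(opp(opp(p ⊗ (opp(p) ⊗ s(u)))))
  Push opp inside:  distribute opp over ⊗ and collapse double opp
  Inverses cancel:  p cancels
  Collect terms:  opp(s(k ⊗ q)) ⊗ opp(s(u))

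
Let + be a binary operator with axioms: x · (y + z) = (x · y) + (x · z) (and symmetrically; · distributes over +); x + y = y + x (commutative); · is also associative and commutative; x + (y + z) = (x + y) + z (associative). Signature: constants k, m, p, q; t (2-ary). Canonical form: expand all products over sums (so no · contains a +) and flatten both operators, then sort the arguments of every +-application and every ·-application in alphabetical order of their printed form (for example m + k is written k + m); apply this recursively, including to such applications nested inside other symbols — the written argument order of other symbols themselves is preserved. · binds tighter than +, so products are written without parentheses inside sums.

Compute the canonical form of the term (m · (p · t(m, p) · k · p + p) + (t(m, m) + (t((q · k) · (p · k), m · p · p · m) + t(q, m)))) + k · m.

Distribute:  k · m · p · p · t(m, p) + m · p + t(m, m) + t(k · k · p · q, m · m · p · p) + t(q, m) + k · m
Sort:  k · m + k · m · p · p · t(m, p) + m · p + t(k · k · p · q, m · m · p · p) + t(m, m) + t(q, m)

Answer: k · m + k · m · p · p · t(m, p) + m · p + t(k · k · p · q, m · m · p · p) + t(m, m) + t(q, m)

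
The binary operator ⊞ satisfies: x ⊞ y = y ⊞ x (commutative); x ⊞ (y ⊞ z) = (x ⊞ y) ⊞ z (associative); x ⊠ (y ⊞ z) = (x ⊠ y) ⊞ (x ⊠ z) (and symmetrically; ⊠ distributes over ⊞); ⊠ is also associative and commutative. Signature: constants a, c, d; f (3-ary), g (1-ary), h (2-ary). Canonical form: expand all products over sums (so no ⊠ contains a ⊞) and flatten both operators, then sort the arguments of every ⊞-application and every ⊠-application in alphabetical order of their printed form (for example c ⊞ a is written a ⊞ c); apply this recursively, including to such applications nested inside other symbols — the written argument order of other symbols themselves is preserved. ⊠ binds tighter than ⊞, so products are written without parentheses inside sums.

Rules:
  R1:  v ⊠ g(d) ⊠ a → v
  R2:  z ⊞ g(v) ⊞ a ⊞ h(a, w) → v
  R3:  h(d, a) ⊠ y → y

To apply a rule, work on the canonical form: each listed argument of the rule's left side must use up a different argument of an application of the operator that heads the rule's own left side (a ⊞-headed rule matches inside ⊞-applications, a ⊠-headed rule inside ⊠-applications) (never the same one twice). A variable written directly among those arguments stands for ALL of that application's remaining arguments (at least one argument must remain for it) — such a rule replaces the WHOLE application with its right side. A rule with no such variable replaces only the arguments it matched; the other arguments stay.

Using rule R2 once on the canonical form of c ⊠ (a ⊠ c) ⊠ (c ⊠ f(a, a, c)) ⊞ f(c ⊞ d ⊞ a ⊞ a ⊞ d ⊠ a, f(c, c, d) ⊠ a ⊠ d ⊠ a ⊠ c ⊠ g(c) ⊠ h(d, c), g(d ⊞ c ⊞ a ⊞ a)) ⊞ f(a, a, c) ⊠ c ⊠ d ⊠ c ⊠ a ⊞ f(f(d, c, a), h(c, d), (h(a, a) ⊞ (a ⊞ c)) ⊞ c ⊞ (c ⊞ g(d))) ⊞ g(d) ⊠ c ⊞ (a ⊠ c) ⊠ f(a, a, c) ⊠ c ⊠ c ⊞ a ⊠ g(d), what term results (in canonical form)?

Answer: a ⊠ c ⊠ c ⊠ c ⊠ f(a, a, c) ⊞ a ⊠ c ⊠ c ⊠ c ⊠ f(a, a, c) ⊞ a ⊠ c ⊠ c ⊠ d ⊠ f(a, a, c) ⊞ a ⊠ g(d) ⊞ c ⊠ g(d) ⊞ f(a ⊞ a ⊞ a ⊠ d ⊞ c ⊞ d, a ⊠ a ⊠ c ⊠ d ⊠ f(c, c, d) ⊠ g(c) ⊠ h(d, c), g(a ⊞ a ⊞ c ⊞ d)) ⊞ f(f(d, c, a), h(c, d), d)

Derivation:
Canonical form:  a ⊠ c ⊠ c ⊠ c ⊠ f(a, a, c) ⊞ a ⊠ c ⊠ c ⊠ c ⊠ f(a, a, c) ⊞ a ⊠ c ⊠ c ⊠ d ⊠ f(a, a, c) ⊞ a ⊠ g(d) ⊞ c ⊠ g(d) ⊞ f(a ⊞ a ⊞ a ⊠ d ⊞ c ⊞ d, a ⊠ a ⊠ c ⊠ d ⊠ f(c, c, d) ⊠ g(c) ⊠ h(d, c), g(a ⊞ a ⊞ c ⊞ d)) ⊞ f(f(d, c, a), h(c, d), a ⊞ c ⊞ c ⊞ c ⊞ g(d) ⊞ h(a, a))
R2 matches:  uses a, g(d), h(a, a);  v := d, w := a, z := c ⊞ c ⊞ c
The extension variable absorbs all remaining arguments, so the whole application is rewritten.
Giving:  a ⊠ c ⊠ c ⊠ c ⊠ f(a, a, c) ⊞ a ⊠ c ⊠ c ⊠ c ⊠ f(a, a, c) ⊞ a ⊠ c ⊠ c ⊠ d ⊠ f(a, a, c) ⊞ a ⊠ g(d) ⊞ c ⊠ g(d) ⊞ f(a ⊞ a ⊞ a ⊠ d ⊞ c ⊞ d, a ⊠ a ⊠ c ⊠ d ⊠ f(c, c, d) ⊠ g(c) ⊠ h(d, c), g(a ⊞ a ⊞ c ⊞ d)) ⊞ f(f(d, c, a), h(c, d), d)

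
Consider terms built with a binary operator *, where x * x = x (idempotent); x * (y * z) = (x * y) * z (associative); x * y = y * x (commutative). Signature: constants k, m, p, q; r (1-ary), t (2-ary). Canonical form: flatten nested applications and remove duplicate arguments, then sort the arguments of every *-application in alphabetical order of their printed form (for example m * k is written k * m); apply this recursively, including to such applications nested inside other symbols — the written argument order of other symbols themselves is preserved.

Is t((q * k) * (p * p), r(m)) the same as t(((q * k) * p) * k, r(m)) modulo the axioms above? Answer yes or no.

Answer: yes — both canonical forms are t(k * p * q, r(m))

Derivation:
Left:  t((q * k) * (p * p), r(m))
  Focus inside:  (q * k) * (p * p)
  Flatten:  q * k * p * p
  Idempotence:  drop duplicate p
  Order the arguments:  k * p * q
  Reassemble:  t(k * p * q, r(m))
Right:  t(((q * k) * p) * k, r(m))
  Descend into:  ((q * k) * p) * k
  Un-nest:  q * k * p * k
  Drop duplicates:  drop duplicate k
  Sort arguments:  k * p * q
  Put back:  t(k * p * q, r(m))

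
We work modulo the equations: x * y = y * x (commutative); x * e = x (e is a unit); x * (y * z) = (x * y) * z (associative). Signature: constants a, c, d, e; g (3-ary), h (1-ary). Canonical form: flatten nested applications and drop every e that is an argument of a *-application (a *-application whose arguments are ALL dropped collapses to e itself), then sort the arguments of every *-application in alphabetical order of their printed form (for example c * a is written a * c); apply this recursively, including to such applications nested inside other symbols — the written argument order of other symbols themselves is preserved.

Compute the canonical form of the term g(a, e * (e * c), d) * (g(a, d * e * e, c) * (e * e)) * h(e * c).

Answer: g(a, c, d) * g(a, d, c) * h(c)

Derivation:
Un-nest:  g(a, e * (e * c), d) * g(a, d * e * e, c) * e * e * h(e * c)
Inside:  g(a, e * (e * c), d)  →  g(a, c, d)
Inside:  g(a, d * e * e, c)  →  g(a, d, c)
Inside:  h(e * c)  →  h(c)
Units out:  drop e (×2)
Order the arguments:  g(a, c, d) * g(a, d, c) * h(c)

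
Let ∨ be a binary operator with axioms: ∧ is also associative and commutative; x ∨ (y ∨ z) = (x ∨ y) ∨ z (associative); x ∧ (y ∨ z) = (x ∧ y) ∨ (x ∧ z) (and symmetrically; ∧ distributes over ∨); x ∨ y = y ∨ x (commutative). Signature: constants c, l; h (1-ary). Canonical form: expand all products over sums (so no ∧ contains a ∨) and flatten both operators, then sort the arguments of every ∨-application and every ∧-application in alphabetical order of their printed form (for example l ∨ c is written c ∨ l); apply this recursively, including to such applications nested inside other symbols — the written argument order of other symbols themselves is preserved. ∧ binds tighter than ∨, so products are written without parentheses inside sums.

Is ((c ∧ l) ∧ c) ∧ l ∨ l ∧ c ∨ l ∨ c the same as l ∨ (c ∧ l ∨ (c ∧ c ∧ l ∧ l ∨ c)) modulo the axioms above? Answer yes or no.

Answer: yes — both canonical forms are c ∨ c ∧ c ∧ l ∧ l ∨ c ∧ l ∨ l

Derivation:
Left:  ((c ∧ l) ∧ c) ∧ l ∨ l ∧ c ∨ l ∨ c
  Flatten:  c ∧ c ∧ l ∧ l ∨ c ∧ l ∨ l ∨ c
  Sort:  c ∨ c ∧ c ∧ l ∧ l ∨ c ∧ l ∨ l
Right:  l ∨ (c ∧ l ∨ (c ∧ c ∧ l ∧ l ∨ c))
  Flatten:  l ∨ c ∧ l ∨ c ∧ c ∧ l ∧ l ∨ c
  Order the arguments:  c ∨ c ∧ c ∧ l ∧ l ∨ c ∧ l ∨ l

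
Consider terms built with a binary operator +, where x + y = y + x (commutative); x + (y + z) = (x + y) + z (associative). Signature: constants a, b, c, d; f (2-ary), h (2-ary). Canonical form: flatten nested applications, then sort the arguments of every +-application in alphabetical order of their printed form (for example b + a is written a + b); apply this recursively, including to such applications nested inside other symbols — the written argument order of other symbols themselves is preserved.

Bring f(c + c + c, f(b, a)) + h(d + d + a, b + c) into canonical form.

Simplify inside:  h(d + d + a, b + c)  →  h(a + d + d, b + c)
Sort:  f(c + c + c, f(b, a)) + h(a + d + d, b + c)

Answer: f(c + c + c, f(b, a)) + h(a + d + d, b + c)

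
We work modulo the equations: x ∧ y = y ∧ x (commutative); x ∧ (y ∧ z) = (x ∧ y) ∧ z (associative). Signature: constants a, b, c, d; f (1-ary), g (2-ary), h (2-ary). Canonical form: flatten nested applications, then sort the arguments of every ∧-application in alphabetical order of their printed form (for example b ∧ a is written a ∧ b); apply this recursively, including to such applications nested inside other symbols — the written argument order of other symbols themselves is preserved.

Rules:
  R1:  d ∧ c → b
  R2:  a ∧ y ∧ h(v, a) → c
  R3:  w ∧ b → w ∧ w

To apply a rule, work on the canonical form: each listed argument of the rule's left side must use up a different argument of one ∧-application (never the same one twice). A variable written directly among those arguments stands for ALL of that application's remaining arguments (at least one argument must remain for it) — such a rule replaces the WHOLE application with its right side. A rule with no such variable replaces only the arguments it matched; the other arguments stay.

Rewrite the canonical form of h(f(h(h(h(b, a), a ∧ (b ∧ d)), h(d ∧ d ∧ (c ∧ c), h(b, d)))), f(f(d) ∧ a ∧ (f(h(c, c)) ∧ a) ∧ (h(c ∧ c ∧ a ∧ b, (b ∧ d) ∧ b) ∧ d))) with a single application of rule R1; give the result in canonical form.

Canonical form:  h(f(h(h(h(b, a), a ∧ b ∧ d), h(c ∧ c ∧ d ∧ d, h(b, d)))), f(a ∧ a ∧ d ∧ f(d) ∧ f(h(c, c)) ∧ h(a ∧ b ∧ c ∧ c, b ∧ b ∧ d)))
R1 matches:  uses c, d
Giving:  h(f(h(h(h(b, a), a ∧ b ∧ d), h(b ∧ c ∧ d, h(b, d)))), f(a ∧ a ∧ d ∧ f(d) ∧ f(h(c, c)) ∧ h(a ∧ b ∧ c ∧ c, b ∧ b ∧ d)))

Answer: h(f(h(h(h(b, a), a ∧ b ∧ d), h(b ∧ c ∧ d, h(b, d)))), f(a ∧ a ∧ d ∧ f(d) ∧ f(h(c, c)) ∧ h(a ∧ b ∧ c ∧ c, b ∧ b ∧ d)))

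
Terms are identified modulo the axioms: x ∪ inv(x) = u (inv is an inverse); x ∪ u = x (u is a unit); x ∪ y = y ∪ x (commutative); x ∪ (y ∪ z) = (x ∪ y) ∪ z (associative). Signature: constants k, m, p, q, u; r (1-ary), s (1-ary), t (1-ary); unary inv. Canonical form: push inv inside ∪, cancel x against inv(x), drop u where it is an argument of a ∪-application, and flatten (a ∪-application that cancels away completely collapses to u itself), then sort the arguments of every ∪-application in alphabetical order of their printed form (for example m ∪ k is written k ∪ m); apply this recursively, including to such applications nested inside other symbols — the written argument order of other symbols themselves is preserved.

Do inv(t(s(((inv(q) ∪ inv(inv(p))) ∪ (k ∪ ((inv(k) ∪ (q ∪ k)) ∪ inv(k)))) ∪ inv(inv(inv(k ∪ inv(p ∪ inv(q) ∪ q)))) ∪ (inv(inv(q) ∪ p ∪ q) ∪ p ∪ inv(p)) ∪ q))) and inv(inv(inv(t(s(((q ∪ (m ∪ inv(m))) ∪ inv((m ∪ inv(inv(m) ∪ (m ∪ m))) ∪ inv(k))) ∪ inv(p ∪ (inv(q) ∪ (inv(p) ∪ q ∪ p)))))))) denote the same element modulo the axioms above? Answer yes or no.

Left:  inv(t(s(((inv(q) ∪ inv(inv(p))) ∪ (k ∪ ((inv(k) ∪ (q ∪ k)) ∪ inv(k)))) ∪ inv(inv(inv(k ∪ inv(p ∪ inv(q) ∪ q)))) ∪ (inv(inv(q) ∪ p ∪ q) ∪ p ∪ inv(p)) ∪ q)))
  Push inv inside:  distribute inv over ∪ and collapse double inv
  Collect:  inv(t(s(inv(k) ∪ p ∪ q)))
Right:  inv(inv(inv(t(s(((q ∪ (m ∪ inv(m))) ∪ inv((m ∪ inv(inv(m) ∪ (m ∪ m))) ∪ inv(k))) ∪ inv(p ∪ (inv(q) ∪ (inv(p) ∪ q ∪ p))))))))
  Push inv inside:  distribute inv over ∪ and collapse double inv
  Collect:  inv(t(s(inv(p) ∪ k ∪ q)))

Answer: no — inv(t(s(inv(k) ∪ p ∪ q))) vs inv(t(s(inv(p) ∪ k ∪ q)))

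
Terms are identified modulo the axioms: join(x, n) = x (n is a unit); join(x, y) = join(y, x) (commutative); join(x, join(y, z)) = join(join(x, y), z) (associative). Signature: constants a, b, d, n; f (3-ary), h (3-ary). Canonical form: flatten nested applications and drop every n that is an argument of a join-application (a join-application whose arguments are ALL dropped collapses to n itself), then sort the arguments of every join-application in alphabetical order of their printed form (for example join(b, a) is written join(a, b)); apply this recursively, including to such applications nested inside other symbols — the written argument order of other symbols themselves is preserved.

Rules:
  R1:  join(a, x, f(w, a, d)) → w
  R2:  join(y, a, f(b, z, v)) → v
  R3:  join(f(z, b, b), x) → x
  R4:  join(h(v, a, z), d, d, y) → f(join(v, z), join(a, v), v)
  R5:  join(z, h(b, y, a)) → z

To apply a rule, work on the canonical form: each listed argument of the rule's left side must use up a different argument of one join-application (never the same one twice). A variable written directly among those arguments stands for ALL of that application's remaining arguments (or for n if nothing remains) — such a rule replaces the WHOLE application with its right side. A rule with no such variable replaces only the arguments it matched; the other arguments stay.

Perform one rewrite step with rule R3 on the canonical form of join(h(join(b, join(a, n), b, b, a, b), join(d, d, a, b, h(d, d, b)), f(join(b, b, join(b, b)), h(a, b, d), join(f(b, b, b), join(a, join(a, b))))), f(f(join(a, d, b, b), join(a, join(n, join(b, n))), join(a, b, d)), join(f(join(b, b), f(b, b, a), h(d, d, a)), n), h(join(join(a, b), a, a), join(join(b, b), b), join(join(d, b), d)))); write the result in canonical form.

Canonical form:  join(f(f(join(a, b, b, d), join(a, b), join(a, b, d)), f(join(b, b), f(b, b, a), h(d, d, a)), h(join(a, a, a, b), join(b, b, b), join(b, d, d))), h(join(a, a, b, b, b, b), join(a, b, d, d, h(d, d, b)), f(join(b, b, b, b), h(a, b, d), join(a, a, b, f(b, b, b)))))
Match R3:  consume f(b, b, b);  x := join(a, a, b), z := b
The variable takes the whole remainder — replace the entire application.
New term:  join(f(f(join(a, b, b, d), join(a, b), join(a, b, d)), f(join(b, b), f(b, b, a), h(d, d, a)), h(join(a, a, a, b), join(b, b, b), join(b, d, d))), h(join(a, a, b, b, b, b), join(a, b, d, d, h(d, d, b)), f(join(b, b, b, b), h(a, b, d), join(a, a, b))))

Answer: join(f(f(join(a, b, b, d), join(a, b), join(a, b, d)), f(join(b, b), f(b, b, a), h(d, d, a)), h(join(a, a, a, b), join(b, b, b), join(b, d, d))), h(join(a, a, b, b, b, b), join(a, b, d, d, h(d, d, b)), f(join(b, b, b, b), h(a, b, d), join(a, a, b))))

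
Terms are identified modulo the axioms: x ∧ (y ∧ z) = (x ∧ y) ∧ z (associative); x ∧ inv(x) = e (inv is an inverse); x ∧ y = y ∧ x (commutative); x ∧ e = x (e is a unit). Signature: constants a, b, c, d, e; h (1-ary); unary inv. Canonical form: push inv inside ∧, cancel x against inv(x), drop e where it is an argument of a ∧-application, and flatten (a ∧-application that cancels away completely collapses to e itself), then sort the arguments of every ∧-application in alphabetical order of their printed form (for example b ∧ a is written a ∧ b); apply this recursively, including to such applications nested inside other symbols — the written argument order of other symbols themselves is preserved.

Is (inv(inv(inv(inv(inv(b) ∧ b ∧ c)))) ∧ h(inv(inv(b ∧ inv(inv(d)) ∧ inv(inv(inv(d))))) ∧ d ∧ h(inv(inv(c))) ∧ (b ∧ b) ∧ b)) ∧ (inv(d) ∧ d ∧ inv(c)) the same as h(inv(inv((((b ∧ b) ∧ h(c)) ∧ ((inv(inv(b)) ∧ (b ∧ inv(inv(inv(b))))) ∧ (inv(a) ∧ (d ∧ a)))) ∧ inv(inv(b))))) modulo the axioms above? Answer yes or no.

Answer: yes — both canonical forms are h(b ∧ b ∧ b ∧ b ∧ d ∧ h(c))

Derivation:
Left:  (inv(inv(inv(inv(inv(b) ∧ b ∧ c)))) ∧ h(inv(inv(b ∧ inv(inv(d)) ∧ inv(inv(inv(d))))) ∧ d ∧ h(inv(inv(c))) ∧ (b ∧ b) ∧ b)) ∧ (inv(d) ∧ d ∧ inv(c))
  Push inv inside:  distribute inv over ∧ and collapse double inv
  Inverses cancel:  b cancels; c cancels; d cancels
  Collect terms:  h(b ∧ b ∧ b ∧ b ∧ d ∧ h(c))
Right:  h(inv(inv((((b ∧ b) ∧ h(c)) ∧ ((inv(inv(b)) ∧ (b ∧ inv(inv(inv(b))))) ∧ (inv(a) ∧ (d ∧ a)))) ∧ inv(inv(b)))))
  Focus inside:  (((b ∧ b) ∧ h(c)) ∧ ((inv(inv(b)) ∧ (b ∧ inv(inv(inv(b))))) ∧ (inv(a) ∧ (d ∧ a)))) ∧ inv(inv(b))
  Push inv inside:  distribute inv over ∧ and collapse double inv
  Cancel inverse pairs:  a cancels
  Combine occurrences:  b ∧ b ∧ b ∧ b ∧ h(c) ∧ d
  Order the arguments:  b ∧ b ∧ b ∧ b ∧ d ∧ h(c)
  Rebuild:  h(b ∧ b ∧ b ∧ b ∧ d ∧ h(c))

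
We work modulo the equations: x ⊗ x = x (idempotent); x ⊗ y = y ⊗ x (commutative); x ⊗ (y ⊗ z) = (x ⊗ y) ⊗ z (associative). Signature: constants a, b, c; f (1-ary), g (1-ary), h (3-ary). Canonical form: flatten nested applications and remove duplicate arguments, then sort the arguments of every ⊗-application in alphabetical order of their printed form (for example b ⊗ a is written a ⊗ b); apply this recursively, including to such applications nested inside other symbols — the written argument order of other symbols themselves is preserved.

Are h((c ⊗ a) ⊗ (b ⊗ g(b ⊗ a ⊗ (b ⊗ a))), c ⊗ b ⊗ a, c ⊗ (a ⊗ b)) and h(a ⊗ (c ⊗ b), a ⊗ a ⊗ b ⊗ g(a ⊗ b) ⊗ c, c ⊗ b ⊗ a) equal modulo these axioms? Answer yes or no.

Answer: no — h(a ⊗ b ⊗ c ⊗ g(a ⊗ b), a ⊗ b ⊗ c, a ⊗ b ⊗ c) vs h(a ⊗ b ⊗ c, a ⊗ b ⊗ c ⊗ g(a ⊗ b), a ⊗ b ⊗ c)

Derivation:
Left:  h((c ⊗ a) ⊗ (b ⊗ g(b ⊗ a ⊗ (b ⊗ a))), c ⊗ b ⊗ a, c ⊗ (a ⊗ b))
  Descend into:  (c ⊗ a) ⊗ (b ⊗ g(b ⊗ a ⊗ (b ⊗ a)))
  Flatten:  c ⊗ a ⊗ b ⊗ g(b ⊗ a ⊗ (b ⊗ a))
  Simplify inside:  g(b ⊗ a ⊗ (b ⊗ a))  →  g(a ⊗ b)
  Sort arguments:  a ⊗ b ⊗ c ⊗ g(a ⊗ b)
  Rebuild:  h(a ⊗ b ⊗ c ⊗ g(a ⊗ b), a ⊗ b ⊗ c, a ⊗ b ⊗ c)
Right:  h(a ⊗ (c ⊗ b), a ⊗ a ⊗ b ⊗ g(a ⊗ b) ⊗ c, c ⊗ b ⊗ a)
  Descend into:  a ⊗ a ⊗ b ⊗ g(a ⊗ b) ⊗ c
  Idempotence:  drop duplicate a
  Sort:  a ⊗ b ⊗ c ⊗ g(a ⊗ b)
  Rebuild:  h(a ⊗ b ⊗ c, a ⊗ b ⊗ c ⊗ g(a ⊗ b), a ⊗ b ⊗ c)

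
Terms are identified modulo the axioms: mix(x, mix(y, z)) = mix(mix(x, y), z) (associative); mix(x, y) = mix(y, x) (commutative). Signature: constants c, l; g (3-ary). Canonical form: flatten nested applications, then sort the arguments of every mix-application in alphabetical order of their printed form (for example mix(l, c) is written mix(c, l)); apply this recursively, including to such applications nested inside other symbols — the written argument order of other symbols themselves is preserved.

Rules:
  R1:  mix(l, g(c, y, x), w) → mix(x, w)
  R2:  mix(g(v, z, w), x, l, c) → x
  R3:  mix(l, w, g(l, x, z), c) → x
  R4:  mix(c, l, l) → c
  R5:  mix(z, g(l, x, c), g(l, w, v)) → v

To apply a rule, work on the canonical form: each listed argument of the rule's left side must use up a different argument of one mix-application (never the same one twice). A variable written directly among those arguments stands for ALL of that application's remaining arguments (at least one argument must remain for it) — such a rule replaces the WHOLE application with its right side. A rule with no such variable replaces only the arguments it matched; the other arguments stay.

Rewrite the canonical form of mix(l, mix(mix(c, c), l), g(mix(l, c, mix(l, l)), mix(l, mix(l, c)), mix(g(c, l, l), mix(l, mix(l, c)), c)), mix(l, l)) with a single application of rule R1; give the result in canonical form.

Answer: mix(c, c, g(mix(c, l, l, l), mix(c, l, l), mix(c, c, l, l)), l, l, l, l)

Derivation:
Canonical form:  mix(c, c, g(mix(c, l, l, l), mix(c, l, l), mix(c, c, g(c, l, l), l, l)), l, l, l, l)
Apply R1:  consuming g(c, l, l), l;  w := mix(c, c, l), x := l, y := l
Every leftover argument binds to the variable; the entire application is replaced.
New term:  mix(c, c, g(mix(c, l, l, l), mix(c, l, l), mix(c, c, l, l)), l, l, l, l)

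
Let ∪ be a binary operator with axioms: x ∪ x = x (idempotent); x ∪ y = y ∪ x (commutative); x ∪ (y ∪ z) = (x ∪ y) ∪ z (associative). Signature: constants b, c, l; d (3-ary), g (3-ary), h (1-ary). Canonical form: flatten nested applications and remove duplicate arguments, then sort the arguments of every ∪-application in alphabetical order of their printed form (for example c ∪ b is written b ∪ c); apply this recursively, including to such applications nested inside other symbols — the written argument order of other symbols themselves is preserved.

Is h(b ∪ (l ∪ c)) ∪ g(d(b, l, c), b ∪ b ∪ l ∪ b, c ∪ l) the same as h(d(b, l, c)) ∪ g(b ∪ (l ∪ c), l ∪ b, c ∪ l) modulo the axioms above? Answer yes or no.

Left:  h(b ∪ (l ∪ c)) ∪ g(d(b, l, c), b ∪ b ∪ l ∪ b, c ∪ l)
  Canonicalize subterm:  h(b ∪ (l ∪ c))  →  h(b ∪ c ∪ l)
  Simplify inside:  g(d(b, l, c), b ∪ b ∪ l ∪ b, c ∪ l)  →  g(d(b, l, c), b ∪ l, c ∪ l)
  Sort:  g(d(b, l, c), b ∪ l, c ∪ l) ∪ h(b ∪ c ∪ l)
Right:  h(d(b, l, c)) ∪ g(b ∪ (l ∪ c), l ∪ b, c ∪ l)
  Canonicalize subterm:  g(b ∪ (l ∪ c), l ∪ b, c ∪ l)  →  g(b ∪ c ∪ l, b ∪ l, c ∪ l)
  Order the arguments:  g(b ∪ c ∪ l, b ∪ l, c ∪ l) ∪ h(d(b, l, c))

Answer: no — g(d(b, l, c), b ∪ l, c ∪ l) ∪ h(b ∪ c ∪ l) vs g(b ∪ c ∪ l, b ∪ l, c ∪ l) ∪ h(d(b, l, c))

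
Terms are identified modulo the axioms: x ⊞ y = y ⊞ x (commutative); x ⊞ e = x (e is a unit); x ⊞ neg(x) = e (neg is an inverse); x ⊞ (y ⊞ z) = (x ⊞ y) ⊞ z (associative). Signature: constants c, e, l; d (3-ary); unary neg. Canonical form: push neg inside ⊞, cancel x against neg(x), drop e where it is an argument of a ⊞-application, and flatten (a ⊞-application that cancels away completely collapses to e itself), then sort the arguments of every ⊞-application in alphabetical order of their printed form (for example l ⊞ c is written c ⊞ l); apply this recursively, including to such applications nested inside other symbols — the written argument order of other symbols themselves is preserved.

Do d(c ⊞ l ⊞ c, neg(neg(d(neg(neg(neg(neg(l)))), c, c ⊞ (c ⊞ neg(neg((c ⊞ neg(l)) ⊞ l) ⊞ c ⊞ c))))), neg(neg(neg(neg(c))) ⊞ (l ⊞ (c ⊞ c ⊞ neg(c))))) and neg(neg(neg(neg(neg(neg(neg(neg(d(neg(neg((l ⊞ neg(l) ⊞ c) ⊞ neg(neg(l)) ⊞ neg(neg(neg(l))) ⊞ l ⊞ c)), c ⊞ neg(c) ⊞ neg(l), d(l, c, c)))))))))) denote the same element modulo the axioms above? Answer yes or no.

Left:  d(c ⊞ l ⊞ c, neg(neg(d(neg(neg(neg(neg(l)))), c, c ⊞ (c ⊞ neg(neg((c ⊞ neg(l)) ⊞ l) ⊞ c ⊞ c))))), neg(neg(neg(neg(c))) ⊞ (l ⊞ (c ⊞ c ⊞ neg(c)))))
  Work inside:  c ⊞ (c ⊞ neg(neg((c ⊞ neg(l)) ⊞ l) ⊞ c ⊞ c))
  Push neg inside:  distribute neg over ⊞ and collapse double neg
  Cancel inverse pairs:  l cancels
  Collect terms:  c
  Put back:  d(c ⊞ c ⊞ l, d(l, c, c), neg(l))
Right:  neg(neg(neg(neg(neg(neg(neg(neg(d(neg(neg((l ⊞ neg(l) ⊞ c) ⊞ neg(neg(l)) ⊞ neg(neg(neg(l))) ⊞ l ⊞ c)), c ⊞ neg(c) ⊞ neg(l), d(l, c, c))))))))))
  Push neg inside:  distribute neg over ⊞ and collapse double neg
  Collect terms:  d(c ⊞ c ⊞ l, neg(l), d(l, c, c))

Answer: no — d(c ⊞ c ⊞ l, d(l, c, c), neg(l)) vs d(c ⊞ c ⊞ l, neg(l), d(l, c, c))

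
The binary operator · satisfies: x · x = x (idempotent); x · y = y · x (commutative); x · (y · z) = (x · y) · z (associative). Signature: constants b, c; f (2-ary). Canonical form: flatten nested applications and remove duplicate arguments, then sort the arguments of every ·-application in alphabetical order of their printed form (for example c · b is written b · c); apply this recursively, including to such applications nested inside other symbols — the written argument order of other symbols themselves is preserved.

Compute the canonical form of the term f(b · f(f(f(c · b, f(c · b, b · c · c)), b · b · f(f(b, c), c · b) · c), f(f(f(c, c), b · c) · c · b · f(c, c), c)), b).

Answer: f(b · f(f(f(b · c, f(b · c, b · c)), b · c · f(f(b, c), b · c)), f(b · c · f(c, c) · f(f(c, c), b · c), c)), b)

Derivation:
Focus inside:  b · f(f(f(c · b, f(c · b, b · c · c)), b · b · f(f(b, c), c · b) · c), f(f(f(c, c), b · c) · c · b · f(c, c), c))
Canonicalize subterm:  f(f(f(c · b, f(c · b, b · c · c)), b · b · f(f(b, c), c · b) · c), f(f(f(c, c), b · c) · c · b · f(c, c), c))  →  f(f(f(b · c, f(b · c, b · c)), b · c · f(f(b, c), b · c)), f(b · c · f(c, c) · f(f(c, c), b · c), c))
Sort arguments:  b · f(f(f(b · c, f(b · c, b · c)), b · c · f(f(b, c), b · c)), f(b · c · f(c, c) · f(f(c, c), b · c), c))
Put back:  f(b · f(f(f(b · c, f(b · c, b · c)), b · c · f(f(b, c), b · c)), f(b · c · f(c, c) · f(f(c, c), b · c), c)), b)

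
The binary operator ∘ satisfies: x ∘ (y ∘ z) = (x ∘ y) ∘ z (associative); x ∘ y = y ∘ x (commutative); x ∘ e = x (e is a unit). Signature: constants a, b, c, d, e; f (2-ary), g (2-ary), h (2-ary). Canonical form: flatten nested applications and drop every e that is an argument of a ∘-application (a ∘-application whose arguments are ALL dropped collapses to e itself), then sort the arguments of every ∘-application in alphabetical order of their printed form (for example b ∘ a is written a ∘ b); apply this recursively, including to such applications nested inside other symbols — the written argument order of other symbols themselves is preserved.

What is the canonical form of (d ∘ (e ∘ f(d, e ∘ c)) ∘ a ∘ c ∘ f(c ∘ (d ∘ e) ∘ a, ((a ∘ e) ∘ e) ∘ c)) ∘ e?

Merge nested applications:  d ∘ e ∘ f(d, e ∘ c) ∘ a ∘ c ∘ f(c ∘ (d ∘ e) ∘ a, ((a ∘ e) ∘ e) ∘ c) ∘ e
Simplify inside:  f(d, e ∘ c)  →  f(d, c)
Simplify inside:  f(c ∘ (d ∘ e) ∘ a, ((a ∘ e) ∘ e) ∘ c)  →  f(a ∘ c ∘ d, a ∘ c)
Units out:  drop e (×2)
Sort:  a ∘ c ∘ d ∘ f(a ∘ c ∘ d, a ∘ c) ∘ f(d, c)

Answer: a ∘ c ∘ d ∘ f(a ∘ c ∘ d, a ∘ c) ∘ f(d, c)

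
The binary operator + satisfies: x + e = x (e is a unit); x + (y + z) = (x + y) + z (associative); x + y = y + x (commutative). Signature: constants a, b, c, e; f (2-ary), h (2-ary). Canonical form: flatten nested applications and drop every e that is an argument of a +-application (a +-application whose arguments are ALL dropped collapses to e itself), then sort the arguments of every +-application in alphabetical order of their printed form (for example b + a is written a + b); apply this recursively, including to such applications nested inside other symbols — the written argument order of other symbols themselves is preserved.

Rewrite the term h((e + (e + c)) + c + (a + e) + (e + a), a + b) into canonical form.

Answer: h(a + a + c + c, a + b)

Derivation:
Work inside:  (e + (e + c)) + c + (a + e) + (e + a)
Merge nested applications:  e + e + c + c + a + e + e + a
Units out:  drop e (×4)
Sort:  a + a + c + c
Reassemble:  h(a + a + c + c, a + b)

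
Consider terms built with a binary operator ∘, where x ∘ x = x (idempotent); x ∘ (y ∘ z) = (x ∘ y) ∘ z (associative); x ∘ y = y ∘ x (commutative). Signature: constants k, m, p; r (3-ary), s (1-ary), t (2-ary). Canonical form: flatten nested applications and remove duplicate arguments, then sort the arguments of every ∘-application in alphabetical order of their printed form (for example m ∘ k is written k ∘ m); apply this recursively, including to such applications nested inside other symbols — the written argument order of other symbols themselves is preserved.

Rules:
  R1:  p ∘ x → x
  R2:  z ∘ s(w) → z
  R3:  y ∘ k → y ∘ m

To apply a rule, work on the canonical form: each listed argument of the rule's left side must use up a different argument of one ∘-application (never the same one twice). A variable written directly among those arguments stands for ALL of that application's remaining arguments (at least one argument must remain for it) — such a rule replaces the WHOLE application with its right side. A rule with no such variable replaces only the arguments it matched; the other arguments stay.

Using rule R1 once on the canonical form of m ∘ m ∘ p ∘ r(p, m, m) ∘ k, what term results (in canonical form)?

Answer: k ∘ m ∘ r(p, m, m)

Derivation:
Canonical form:  k ∘ m ∘ p ∘ r(p, m, m)
R1 matches:  uses p;  x := k ∘ m ∘ r(p, m, m)
The extension variable absorbs all remaining arguments, so the whole application is rewritten.
Giving:  k ∘ m ∘ r(p, m, m)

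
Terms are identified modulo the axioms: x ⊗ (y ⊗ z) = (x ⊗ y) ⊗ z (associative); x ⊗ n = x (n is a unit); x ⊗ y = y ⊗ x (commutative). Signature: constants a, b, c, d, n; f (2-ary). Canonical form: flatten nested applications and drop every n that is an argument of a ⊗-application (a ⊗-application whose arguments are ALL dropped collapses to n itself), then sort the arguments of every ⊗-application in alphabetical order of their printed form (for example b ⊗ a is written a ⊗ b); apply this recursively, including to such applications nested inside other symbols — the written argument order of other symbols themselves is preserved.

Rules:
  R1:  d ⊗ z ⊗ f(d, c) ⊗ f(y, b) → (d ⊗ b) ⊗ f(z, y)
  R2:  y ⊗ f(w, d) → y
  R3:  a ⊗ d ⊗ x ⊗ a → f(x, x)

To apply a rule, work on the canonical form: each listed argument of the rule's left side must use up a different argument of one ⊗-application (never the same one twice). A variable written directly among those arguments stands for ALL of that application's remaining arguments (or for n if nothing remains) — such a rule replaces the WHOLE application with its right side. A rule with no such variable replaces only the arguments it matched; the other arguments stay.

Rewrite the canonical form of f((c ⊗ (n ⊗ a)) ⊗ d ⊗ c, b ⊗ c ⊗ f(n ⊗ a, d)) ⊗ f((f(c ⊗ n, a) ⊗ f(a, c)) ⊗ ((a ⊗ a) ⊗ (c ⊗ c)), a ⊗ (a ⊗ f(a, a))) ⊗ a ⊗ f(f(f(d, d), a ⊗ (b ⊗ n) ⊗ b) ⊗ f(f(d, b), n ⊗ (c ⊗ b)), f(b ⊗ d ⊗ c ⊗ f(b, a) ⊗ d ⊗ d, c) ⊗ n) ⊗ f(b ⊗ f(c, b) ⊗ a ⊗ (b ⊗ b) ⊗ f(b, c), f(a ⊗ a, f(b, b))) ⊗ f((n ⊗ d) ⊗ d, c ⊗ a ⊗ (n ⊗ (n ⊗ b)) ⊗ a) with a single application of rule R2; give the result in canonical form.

Answer: a ⊗ f(a ⊗ a ⊗ c ⊗ c ⊗ f(a, c) ⊗ f(c, a), a ⊗ a ⊗ f(a, a)) ⊗ f(a ⊗ b ⊗ b ⊗ b ⊗ f(b, c) ⊗ f(c, b), f(a ⊗ a, f(b, b))) ⊗ f(a ⊗ c ⊗ c ⊗ d, b ⊗ c) ⊗ f(d ⊗ d, a ⊗ a ⊗ b ⊗ c) ⊗ f(f(f(d, b), b ⊗ c) ⊗ f(f(d, d), a ⊗ b ⊗ b), f(b ⊗ c ⊗ d ⊗ d ⊗ d ⊗ f(b, a), c))

Derivation:
Canonical form:  a ⊗ f(a ⊗ a ⊗ c ⊗ c ⊗ f(a, c) ⊗ f(c, a), a ⊗ a ⊗ f(a, a)) ⊗ f(a ⊗ b ⊗ b ⊗ b ⊗ f(b, c) ⊗ f(c, b), f(a ⊗ a, f(b, b))) ⊗ f(a ⊗ c ⊗ c ⊗ d, b ⊗ c ⊗ f(a, d)) ⊗ f(d ⊗ d, a ⊗ a ⊗ b ⊗ c) ⊗ f(f(f(d, b), b ⊗ c) ⊗ f(f(d, d), a ⊗ b ⊗ b), f(b ⊗ c ⊗ d ⊗ d ⊗ d ⊗ f(b, a), c))
R2 matches:  uses f(a, d);  w := a, y := b ⊗ c
The variable takes the whole remainder — replace the entire application.
Result:  a ⊗ f(a ⊗ a ⊗ c ⊗ c ⊗ f(a, c) ⊗ f(c, a), a ⊗ a ⊗ f(a, a)) ⊗ f(a ⊗ b ⊗ b ⊗ b ⊗ f(b, c) ⊗ f(c, b), f(a ⊗ a, f(b, b))) ⊗ f(a ⊗ c ⊗ c ⊗ d, b ⊗ c) ⊗ f(d ⊗ d, a ⊗ a ⊗ b ⊗ c) ⊗ f(f(f(d, b), b ⊗ c) ⊗ f(f(d, d), a ⊗ b ⊗ b), f(b ⊗ c ⊗ d ⊗ d ⊗ d ⊗ f(b, a), c))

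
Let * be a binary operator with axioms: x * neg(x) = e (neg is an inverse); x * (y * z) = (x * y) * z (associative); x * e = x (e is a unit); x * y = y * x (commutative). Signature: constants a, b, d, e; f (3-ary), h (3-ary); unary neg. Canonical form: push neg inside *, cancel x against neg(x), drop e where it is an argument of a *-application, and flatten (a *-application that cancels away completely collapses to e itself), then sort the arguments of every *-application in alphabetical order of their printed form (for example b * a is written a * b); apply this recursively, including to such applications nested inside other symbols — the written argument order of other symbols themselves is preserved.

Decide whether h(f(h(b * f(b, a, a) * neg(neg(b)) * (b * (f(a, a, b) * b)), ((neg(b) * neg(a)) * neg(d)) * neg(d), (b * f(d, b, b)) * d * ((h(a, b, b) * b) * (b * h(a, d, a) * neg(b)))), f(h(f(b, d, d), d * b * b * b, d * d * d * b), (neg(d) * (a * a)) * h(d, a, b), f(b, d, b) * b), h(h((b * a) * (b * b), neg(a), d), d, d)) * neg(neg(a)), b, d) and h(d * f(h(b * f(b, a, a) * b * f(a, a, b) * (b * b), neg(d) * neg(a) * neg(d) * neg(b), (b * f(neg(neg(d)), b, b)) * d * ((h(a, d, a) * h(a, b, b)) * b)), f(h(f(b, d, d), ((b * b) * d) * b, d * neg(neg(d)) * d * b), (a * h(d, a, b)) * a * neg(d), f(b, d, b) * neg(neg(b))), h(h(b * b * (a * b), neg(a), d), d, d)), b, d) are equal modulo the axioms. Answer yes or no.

Left:  h(f(h(b * f(b, a, a) * neg(neg(b)) * (b * (f(a, a, b) * b)), ((neg(b) * neg(a)) * neg(d)) * neg(d), (b * f(d, b, b)) * d * ((h(a, b, b) * b) * (b * h(a, d, a) * neg(b)))), f(h(f(b, d, d), d * b * b * b, d * d * d * b), (neg(d) * (a * a)) * h(d, a, b), f(b, d, b) * b), h(h((b * a) * (b * b), neg(a), d), d, d)) * neg(neg(a)), b, d)
  Work inside:  f(h(b * f(b, a, a) * neg(neg(b)) * (b * (f(a, a, b) * b)), ((neg(b) * neg(a)) * neg(d)) * neg(d), (b * f(d, b, b)) * d * ((h(a, b, b) * b) * (b * h(a, d, a) * neg(b)))), f(h(f(b, d, d), d * b * b * b, d * d * d * b), (neg(d) * (a * a)) * h(d, a, b), f(b, d, b) * b), h(h((b * a) * (b * b), neg(a), d), d, d)) * neg(neg(a))
  Push neg inside:  distribute neg over * and collapse double neg
  Collect terms:  f(h(b * b * b * b * f(a, a, b) * f(b, a, a), neg(a) * neg(b) * neg(d) * neg(d), b * b * d * f(d, b, b) * h(a, b, b) * h(a, d, a)), f(h(f(b, d, d), b * b * b * d, b * d * d * d), a * a * h(d, a, b) * neg(d), b * f(b, d, b)), h(h(a * b * b * b, neg(a), d), d, d)) * a
  Sort:  a * f(h(b * b * b * b * f(a, a, b) * f(b, a, a), neg(a) * neg(b) * neg(d) * neg(d), b * b * d * f(d, b, b) * h(a, b, b) * h(a, d, a)), f(h(f(b, d, d), b * b * b * d, b * d * d * d), a * a * h(d, a, b) * neg(d), b * f(b, d, b)), h(h(a * b * b * b, neg(a), d), d, d))
  Put back:  h(a * f(h(b * b * b * b * f(a, a, b) * f(b, a, a), neg(a) * neg(b) * neg(d) * neg(d), b * b * d * f(d, b, b) * h(a, b, b) * h(a, d, a)), f(h(f(b, d, d), b * b * b * d, b * d * d * d), a * a * h(d, a, b) * neg(d), b * f(b, d, b)), h(h(a * b * b * b, neg(a), d), d, d)), b, d)
Right:  h(d * f(h(b * f(b, a, a) * b * f(a, a, b) * (b * b), neg(d) * neg(a) * neg(d) * neg(b), (b * f(neg(neg(d)), b, b)) * d * ((h(a, d, a) * h(a, b, b)) * b)), f(h(f(b, d, d), ((b * b) * d) * b, d * neg(neg(d)) * d * b), (a * h(d, a, b)) * a * neg(d), f(b, d, b) * neg(neg(b))), h(h(b * b * (a * b), neg(a), d), d, d)), b, d)
  Descend into:  d * f(h(b * f(b, a, a) * b * f(a, a, b) * (b * b), neg(d) * neg(a) * neg(d) * neg(b), (b * f(neg(neg(d)), b, b)) * d * ((h(a, d, a) * h(a, b, b)) * b)), f(h(f(b, d, d), ((b * b) * d) * b, d * neg(neg(d)) * d * b), (a * h(d, a, b)) * a * neg(d), f(b, d, b) * neg(neg(b))), h(h(b * b * (a * b), neg(a), d), d, d))
  Push neg inside:  distribute neg over * and collapse double neg
  Collect terms:  d * f(h(b * b * b * b * f(a, a, b) * f(b, a, a), neg(a) * neg(b) * neg(d) * neg(d), b * b * d * f(d, b, b) * h(a, b, b) * h(a, d, a)), f(h(f(b, d, d), b * b * b * d, b * d * d * d), a * a * h(d, a, b) * neg(d), b * f(b, d, b)), h(h(a * b * b * b, neg(a), d), d, d))
  Put back:  h(d * f(h(b * b * b * b * f(a, a, b) * f(b, a, a), neg(a) * neg(b) * neg(d) * neg(d), b * b * d * f(d, b, b) * h(a, b, b) * h(a, d, a)), f(h(f(b, d, d), b * b * b * d, b * d * d * d), a * a * h(d, a, b) * neg(d), b * f(b, d, b)), h(h(a * b * b * b, neg(a), d), d, d)), b, d)

Answer: no — h(a * f(h(b * b * b * b * f(a, a, b) * f(b, a, a), neg(a) * neg(b) * neg(d) * neg(d), b * b * d * f(d, b, b) * h(a, b, b) * h(a, d, a)), f(h(f(b, d, d), b * b * b * d, b * d * d * d), a * a * h(d, a, b) * neg(d), b * f(b, d, b)), h(h(a * b * b * b, neg(a), d), d, d)), b, d) vs h(d * f(h(b * b * b * b * f(a, a, b) * f(b, a, a), neg(a) * neg(b) * neg(d) * neg(d), b * b * d * f(d, b, b) * h(a, b, b) * h(a, d, a)), f(h(f(b, d, d), b * b * b * d, b * d * d * d), a * a * h(d, a, b) * neg(d), b * f(b, d, b)), h(h(a * b * b * b, neg(a), d), d, d)), b, d)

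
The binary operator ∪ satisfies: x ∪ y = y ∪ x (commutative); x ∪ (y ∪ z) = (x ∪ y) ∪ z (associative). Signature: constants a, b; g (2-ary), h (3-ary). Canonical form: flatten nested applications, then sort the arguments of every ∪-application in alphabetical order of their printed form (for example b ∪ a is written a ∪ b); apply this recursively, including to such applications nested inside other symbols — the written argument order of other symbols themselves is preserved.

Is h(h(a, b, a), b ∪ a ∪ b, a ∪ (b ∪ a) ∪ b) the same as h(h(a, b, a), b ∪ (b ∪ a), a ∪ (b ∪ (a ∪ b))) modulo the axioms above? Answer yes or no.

Left:  h(h(a, b, a), b ∪ a ∪ b, a ∪ (b ∪ a) ∪ b)
  Descend into:  a ∪ (b ∪ a) ∪ b
  Merge nested applications:  a ∪ b ∪ a ∪ b
  Order the arguments:  a ∪ a ∪ b ∪ b
  Rebuild:  h(h(a, b, a), a ∪ b ∪ b, a ∪ a ∪ b ∪ b)
Right:  h(h(a, b, a), b ∪ (b ∪ a), a ∪ (b ∪ (a ∪ b)))
  Work inside:  a ∪ (b ∪ (a ∪ b))
  Merge nested applications:  a ∪ b ∪ a ∪ b
  Order the arguments:  a ∪ a ∪ b ∪ b
  Rebuild:  h(h(a, b, a), a ∪ b ∪ b, a ∪ a ∪ b ∪ b)

Answer: yes — both canonical forms are h(h(a, b, a), a ∪ b ∪ b, a ∪ a ∪ b ∪ b)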